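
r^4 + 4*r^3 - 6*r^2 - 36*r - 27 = (r - 3)*(r + 1)*(r + 3)^2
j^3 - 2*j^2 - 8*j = j*(j - 4)*(j + 2)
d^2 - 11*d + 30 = (d - 6)*(d - 5)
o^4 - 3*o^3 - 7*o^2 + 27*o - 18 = (o - 3)*(o - 2)*(o - 1)*(o + 3)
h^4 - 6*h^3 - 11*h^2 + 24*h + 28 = (h - 7)*(h - 2)*(h + 1)*(h + 2)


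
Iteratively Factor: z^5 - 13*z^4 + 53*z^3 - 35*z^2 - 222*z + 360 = (z + 2)*(z^4 - 15*z^3 + 83*z^2 - 201*z + 180) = (z - 5)*(z + 2)*(z^3 - 10*z^2 + 33*z - 36) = (z - 5)*(z - 3)*(z + 2)*(z^2 - 7*z + 12) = (z - 5)*(z - 4)*(z - 3)*(z + 2)*(z - 3)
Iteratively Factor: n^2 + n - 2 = (n - 1)*(n + 2)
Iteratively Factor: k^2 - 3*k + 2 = (k - 2)*(k - 1)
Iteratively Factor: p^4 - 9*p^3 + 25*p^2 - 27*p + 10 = (p - 5)*(p^3 - 4*p^2 + 5*p - 2) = (p - 5)*(p - 1)*(p^2 - 3*p + 2) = (p - 5)*(p - 1)^2*(p - 2)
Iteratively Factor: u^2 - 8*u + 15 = (u - 5)*(u - 3)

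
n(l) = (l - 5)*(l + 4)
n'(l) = 2*l - 1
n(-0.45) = -19.35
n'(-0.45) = -1.90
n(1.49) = -19.27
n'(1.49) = 1.98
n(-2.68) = -10.14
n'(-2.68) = -6.36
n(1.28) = -19.64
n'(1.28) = 1.56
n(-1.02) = -17.94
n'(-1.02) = -3.04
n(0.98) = -20.02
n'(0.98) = 0.96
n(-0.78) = -18.61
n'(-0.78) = -2.56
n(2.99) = -14.05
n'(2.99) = 4.98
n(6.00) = 10.00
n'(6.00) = 11.00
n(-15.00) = 220.00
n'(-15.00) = -31.00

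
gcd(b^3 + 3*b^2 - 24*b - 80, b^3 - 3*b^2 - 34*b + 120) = b - 5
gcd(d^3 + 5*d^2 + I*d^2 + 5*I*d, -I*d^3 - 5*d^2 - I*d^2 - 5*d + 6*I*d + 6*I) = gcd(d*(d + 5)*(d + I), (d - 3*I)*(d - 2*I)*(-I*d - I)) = 1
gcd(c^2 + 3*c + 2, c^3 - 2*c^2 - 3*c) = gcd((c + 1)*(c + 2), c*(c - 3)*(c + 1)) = c + 1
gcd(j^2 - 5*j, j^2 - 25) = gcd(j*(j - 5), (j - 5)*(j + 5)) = j - 5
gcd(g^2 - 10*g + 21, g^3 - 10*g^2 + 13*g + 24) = g - 3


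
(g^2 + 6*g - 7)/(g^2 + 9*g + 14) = (g - 1)/(g + 2)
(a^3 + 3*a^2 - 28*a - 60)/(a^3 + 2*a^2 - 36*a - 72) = (a - 5)/(a - 6)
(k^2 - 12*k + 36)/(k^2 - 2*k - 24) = (k - 6)/(k + 4)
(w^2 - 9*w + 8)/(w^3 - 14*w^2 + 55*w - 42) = (w - 8)/(w^2 - 13*w + 42)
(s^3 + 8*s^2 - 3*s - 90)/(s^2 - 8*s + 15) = (s^2 + 11*s + 30)/(s - 5)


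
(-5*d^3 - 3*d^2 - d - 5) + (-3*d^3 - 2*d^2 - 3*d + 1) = -8*d^3 - 5*d^2 - 4*d - 4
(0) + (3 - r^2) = 3 - r^2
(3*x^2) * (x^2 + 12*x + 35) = 3*x^4 + 36*x^3 + 105*x^2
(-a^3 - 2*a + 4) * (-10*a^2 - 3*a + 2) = 10*a^5 + 3*a^4 + 18*a^3 - 34*a^2 - 16*a + 8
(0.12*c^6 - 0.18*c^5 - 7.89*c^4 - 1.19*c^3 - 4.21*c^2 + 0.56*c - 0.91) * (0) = 0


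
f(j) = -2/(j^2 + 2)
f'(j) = 4*j/(j^2 + 2)^2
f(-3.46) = -0.14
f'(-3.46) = -0.07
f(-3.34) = -0.15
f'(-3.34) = -0.08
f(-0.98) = -0.68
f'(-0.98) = -0.45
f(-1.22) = -0.57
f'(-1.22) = -0.40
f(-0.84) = -0.74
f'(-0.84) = -0.46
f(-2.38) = -0.26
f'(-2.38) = -0.16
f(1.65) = -0.42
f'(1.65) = 0.30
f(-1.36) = -0.52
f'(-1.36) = -0.37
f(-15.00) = -0.00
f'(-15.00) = 0.00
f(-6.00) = -0.05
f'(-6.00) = -0.02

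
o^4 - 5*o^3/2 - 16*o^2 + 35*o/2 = o*(o - 5)*(o - 1)*(o + 7/2)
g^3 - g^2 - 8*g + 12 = (g - 2)^2*(g + 3)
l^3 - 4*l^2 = l^2*(l - 4)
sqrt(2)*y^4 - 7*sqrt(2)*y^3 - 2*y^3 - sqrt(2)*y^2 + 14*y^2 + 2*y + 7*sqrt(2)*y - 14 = (y - 7)*(y - 1)*(y - sqrt(2))*(sqrt(2)*y + sqrt(2))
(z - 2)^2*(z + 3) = z^3 - z^2 - 8*z + 12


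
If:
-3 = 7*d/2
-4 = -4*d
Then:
No Solution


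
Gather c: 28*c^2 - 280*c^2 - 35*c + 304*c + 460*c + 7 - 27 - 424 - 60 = -252*c^2 + 729*c - 504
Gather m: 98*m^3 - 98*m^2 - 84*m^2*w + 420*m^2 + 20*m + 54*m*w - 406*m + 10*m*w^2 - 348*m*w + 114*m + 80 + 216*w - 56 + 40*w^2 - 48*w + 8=98*m^3 + m^2*(322 - 84*w) + m*(10*w^2 - 294*w - 272) + 40*w^2 + 168*w + 32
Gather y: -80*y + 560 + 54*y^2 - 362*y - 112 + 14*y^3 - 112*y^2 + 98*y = 14*y^3 - 58*y^2 - 344*y + 448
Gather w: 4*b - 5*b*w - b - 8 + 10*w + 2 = 3*b + w*(10 - 5*b) - 6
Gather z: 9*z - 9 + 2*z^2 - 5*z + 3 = 2*z^2 + 4*z - 6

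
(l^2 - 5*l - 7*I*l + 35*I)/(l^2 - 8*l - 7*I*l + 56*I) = (l - 5)/(l - 8)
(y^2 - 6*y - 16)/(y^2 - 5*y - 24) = (y + 2)/(y + 3)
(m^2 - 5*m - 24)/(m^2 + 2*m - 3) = (m - 8)/(m - 1)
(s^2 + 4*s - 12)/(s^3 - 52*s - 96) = (s - 2)/(s^2 - 6*s - 16)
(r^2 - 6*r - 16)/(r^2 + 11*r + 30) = (r^2 - 6*r - 16)/(r^2 + 11*r + 30)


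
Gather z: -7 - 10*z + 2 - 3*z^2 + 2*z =-3*z^2 - 8*z - 5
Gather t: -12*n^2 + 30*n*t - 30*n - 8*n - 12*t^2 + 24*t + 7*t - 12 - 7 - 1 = -12*n^2 - 38*n - 12*t^2 + t*(30*n + 31) - 20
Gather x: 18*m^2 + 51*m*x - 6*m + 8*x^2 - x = 18*m^2 - 6*m + 8*x^2 + x*(51*m - 1)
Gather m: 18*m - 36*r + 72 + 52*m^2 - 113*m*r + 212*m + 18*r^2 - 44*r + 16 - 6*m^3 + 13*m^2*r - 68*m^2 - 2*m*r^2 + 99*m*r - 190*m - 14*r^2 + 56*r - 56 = -6*m^3 + m^2*(13*r - 16) + m*(-2*r^2 - 14*r + 40) + 4*r^2 - 24*r + 32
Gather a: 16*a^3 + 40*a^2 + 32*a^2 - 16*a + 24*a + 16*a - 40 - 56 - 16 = 16*a^3 + 72*a^2 + 24*a - 112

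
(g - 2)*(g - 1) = g^2 - 3*g + 2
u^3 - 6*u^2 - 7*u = u*(u - 7)*(u + 1)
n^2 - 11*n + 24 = (n - 8)*(n - 3)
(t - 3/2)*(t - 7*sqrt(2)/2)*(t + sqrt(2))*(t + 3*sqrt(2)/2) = t^4 - 3*t^3/2 - sqrt(2)*t^3 - 29*t^2/2 + 3*sqrt(2)*t^2/2 - 21*sqrt(2)*t/2 + 87*t/4 + 63*sqrt(2)/4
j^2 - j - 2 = (j - 2)*(j + 1)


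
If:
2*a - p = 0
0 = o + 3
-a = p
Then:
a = 0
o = -3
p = 0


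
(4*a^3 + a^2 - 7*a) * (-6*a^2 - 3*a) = -24*a^5 - 18*a^4 + 39*a^3 + 21*a^2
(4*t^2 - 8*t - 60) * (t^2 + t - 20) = 4*t^4 - 4*t^3 - 148*t^2 + 100*t + 1200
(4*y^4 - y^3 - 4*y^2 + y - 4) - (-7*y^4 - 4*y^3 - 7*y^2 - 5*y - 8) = 11*y^4 + 3*y^3 + 3*y^2 + 6*y + 4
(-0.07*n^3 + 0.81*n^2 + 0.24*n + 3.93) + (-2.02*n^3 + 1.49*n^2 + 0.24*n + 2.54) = -2.09*n^3 + 2.3*n^2 + 0.48*n + 6.47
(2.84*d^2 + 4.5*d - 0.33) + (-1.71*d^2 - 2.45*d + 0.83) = 1.13*d^2 + 2.05*d + 0.5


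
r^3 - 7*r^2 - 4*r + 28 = (r - 7)*(r - 2)*(r + 2)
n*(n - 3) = n^2 - 3*n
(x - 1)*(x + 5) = x^2 + 4*x - 5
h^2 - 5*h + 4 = (h - 4)*(h - 1)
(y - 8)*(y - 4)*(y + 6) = y^3 - 6*y^2 - 40*y + 192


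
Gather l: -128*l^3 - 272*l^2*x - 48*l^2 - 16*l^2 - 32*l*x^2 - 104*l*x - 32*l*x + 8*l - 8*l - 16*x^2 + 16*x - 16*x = -128*l^3 + l^2*(-272*x - 64) + l*(-32*x^2 - 136*x) - 16*x^2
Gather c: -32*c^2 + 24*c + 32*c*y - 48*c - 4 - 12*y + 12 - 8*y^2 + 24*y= -32*c^2 + c*(32*y - 24) - 8*y^2 + 12*y + 8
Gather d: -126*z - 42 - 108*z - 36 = -234*z - 78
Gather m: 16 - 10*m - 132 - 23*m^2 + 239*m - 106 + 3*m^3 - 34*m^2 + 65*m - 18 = 3*m^3 - 57*m^2 + 294*m - 240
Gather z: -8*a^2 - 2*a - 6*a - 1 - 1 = -8*a^2 - 8*a - 2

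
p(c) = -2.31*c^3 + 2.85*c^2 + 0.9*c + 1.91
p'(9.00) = -509.13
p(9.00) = -1443.13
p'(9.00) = -509.13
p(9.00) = -1443.13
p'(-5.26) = -220.82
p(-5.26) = 412.21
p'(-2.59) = -60.35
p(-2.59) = 58.83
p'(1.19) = -2.13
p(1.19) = 3.12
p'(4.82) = -132.63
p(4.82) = -186.21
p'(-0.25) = -0.96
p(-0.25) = 1.90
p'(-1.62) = -26.52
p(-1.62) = 17.75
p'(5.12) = -151.58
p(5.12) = -228.81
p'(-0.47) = -3.31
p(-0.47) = 2.36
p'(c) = -6.93*c^2 + 5.7*c + 0.9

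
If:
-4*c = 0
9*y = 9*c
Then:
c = 0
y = 0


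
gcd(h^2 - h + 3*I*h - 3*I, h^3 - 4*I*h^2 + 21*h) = h + 3*I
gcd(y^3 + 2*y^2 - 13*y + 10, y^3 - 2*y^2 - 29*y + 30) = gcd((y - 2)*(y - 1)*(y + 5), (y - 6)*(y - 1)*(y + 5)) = y^2 + 4*y - 5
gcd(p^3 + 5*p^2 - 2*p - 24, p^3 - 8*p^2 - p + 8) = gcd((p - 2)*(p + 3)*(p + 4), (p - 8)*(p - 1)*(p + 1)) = 1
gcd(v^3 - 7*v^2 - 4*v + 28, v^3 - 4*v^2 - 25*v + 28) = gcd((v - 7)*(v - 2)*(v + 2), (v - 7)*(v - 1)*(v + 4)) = v - 7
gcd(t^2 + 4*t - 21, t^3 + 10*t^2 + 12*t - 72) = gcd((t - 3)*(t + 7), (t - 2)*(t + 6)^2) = 1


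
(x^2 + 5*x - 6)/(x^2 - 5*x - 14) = (-x^2 - 5*x + 6)/(-x^2 + 5*x + 14)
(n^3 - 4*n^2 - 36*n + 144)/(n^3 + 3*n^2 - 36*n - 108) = (n - 4)/(n + 3)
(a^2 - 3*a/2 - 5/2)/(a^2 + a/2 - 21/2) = (2*a^2 - 3*a - 5)/(2*a^2 + a - 21)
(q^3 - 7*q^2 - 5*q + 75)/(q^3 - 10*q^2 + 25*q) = (q + 3)/q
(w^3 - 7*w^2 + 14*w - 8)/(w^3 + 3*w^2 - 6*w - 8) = (w^2 - 5*w + 4)/(w^2 + 5*w + 4)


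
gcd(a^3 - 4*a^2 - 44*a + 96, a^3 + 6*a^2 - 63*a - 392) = a - 8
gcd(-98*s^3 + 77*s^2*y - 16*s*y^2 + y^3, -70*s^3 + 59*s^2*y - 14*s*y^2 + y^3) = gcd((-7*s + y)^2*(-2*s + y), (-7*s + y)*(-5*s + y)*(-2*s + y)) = 14*s^2 - 9*s*y + y^2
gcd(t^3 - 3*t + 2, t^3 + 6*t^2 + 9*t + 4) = 1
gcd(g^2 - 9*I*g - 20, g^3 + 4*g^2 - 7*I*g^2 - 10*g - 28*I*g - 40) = g - 5*I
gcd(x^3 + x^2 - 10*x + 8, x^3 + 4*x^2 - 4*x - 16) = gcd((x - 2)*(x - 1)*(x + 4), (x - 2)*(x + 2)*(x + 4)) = x^2 + 2*x - 8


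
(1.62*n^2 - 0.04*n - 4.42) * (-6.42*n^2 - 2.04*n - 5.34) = -10.4004*n^4 - 3.048*n^3 + 19.8072*n^2 + 9.2304*n + 23.6028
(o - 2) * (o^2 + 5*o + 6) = o^3 + 3*o^2 - 4*o - 12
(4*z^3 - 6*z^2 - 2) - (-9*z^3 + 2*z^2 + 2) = 13*z^3 - 8*z^2 - 4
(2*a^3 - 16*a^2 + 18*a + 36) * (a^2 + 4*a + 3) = 2*a^5 - 8*a^4 - 40*a^3 + 60*a^2 + 198*a + 108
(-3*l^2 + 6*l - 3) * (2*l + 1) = -6*l^3 + 9*l^2 - 3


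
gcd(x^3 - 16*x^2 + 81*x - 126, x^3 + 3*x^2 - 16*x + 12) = 1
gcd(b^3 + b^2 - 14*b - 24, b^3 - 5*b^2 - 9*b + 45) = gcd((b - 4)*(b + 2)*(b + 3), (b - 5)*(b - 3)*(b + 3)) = b + 3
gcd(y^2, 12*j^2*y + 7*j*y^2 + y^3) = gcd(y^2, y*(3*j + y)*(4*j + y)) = y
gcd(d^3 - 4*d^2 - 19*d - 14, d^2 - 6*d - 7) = d^2 - 6*d - 7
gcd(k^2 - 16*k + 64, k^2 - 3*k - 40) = k - 8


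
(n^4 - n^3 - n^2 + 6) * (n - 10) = n^5 - 11*n^4 + 9*n^3 + 10*n^2 + 6*n - 60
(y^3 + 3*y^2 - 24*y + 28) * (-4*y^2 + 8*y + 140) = -4*y^5 - 4*y^4 + 260*y^3 + 116*y^2 - 3136*y + 3920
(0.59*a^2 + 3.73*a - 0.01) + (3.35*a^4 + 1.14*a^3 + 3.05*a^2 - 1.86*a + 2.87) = 3.35*a^4 + 1.14*a^3 + 3.64*a^2 + 1.87*a + 2.86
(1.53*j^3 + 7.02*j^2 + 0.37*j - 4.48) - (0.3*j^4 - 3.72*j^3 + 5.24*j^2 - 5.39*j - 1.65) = -0.3*j^4 + 5.25*j^3 + 1.78*j^2 + 5.76*j - 2.83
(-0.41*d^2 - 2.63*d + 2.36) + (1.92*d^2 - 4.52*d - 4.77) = 1.51*d^2 - 7.15*d - 2.41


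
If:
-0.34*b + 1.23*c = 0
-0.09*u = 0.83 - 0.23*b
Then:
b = 0.391304347826087*u + 3.60869565217391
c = 0.108165429480382*u + 0.997525627430187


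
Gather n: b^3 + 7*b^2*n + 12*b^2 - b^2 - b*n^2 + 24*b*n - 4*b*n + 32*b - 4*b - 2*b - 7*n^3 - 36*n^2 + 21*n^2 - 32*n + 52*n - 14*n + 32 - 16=b^3 + 11*b^2 + 26*b - 7*n^3 + n^2*(-b - 15) + n*(7*b^2 + 20*b + 6) + 16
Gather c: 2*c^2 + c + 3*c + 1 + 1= 2*c^2 + 4*c + 2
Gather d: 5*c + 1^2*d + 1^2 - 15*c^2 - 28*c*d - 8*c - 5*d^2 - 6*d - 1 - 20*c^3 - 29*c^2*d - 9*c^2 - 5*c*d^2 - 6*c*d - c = -20*c^3 - 24*c^2 - 4*c + d^2*(-5*c - 5) + d*(-29*c^2 - 34*c - 5)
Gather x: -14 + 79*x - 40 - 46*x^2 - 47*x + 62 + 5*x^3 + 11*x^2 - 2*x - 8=5*x^3 - 35*x^2 + 30*x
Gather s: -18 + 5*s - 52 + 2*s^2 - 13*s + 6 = 2*s^2 - 8*s - 64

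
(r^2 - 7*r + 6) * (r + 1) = r^3 - 6*r^2 - r + 6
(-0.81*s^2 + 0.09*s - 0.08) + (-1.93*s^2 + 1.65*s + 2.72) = -2.74*s^2 + 1.74*s + 2.64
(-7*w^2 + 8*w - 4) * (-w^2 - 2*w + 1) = 7*w^4 + 6*w^3 - 19*w^2 + 16*w - 4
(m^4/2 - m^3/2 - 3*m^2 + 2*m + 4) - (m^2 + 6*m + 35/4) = m^4/2 - m^3/2 - 4*m^2 - 4*m - 19/4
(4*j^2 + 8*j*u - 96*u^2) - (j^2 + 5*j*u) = 3*j^2 + 3*j*u - 96*u^2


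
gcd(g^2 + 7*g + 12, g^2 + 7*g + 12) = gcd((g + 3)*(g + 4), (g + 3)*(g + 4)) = g^2 + 7*g + 12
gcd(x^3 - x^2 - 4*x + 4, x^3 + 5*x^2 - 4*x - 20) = x^2 - 4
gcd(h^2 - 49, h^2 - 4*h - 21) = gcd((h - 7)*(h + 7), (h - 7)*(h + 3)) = h - 7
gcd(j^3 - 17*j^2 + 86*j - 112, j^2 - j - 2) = j - 2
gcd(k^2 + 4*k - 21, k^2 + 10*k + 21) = k + 7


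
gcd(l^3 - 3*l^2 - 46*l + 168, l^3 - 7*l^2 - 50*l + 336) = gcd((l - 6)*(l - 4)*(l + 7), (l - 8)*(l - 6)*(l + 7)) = l^2 + l - 42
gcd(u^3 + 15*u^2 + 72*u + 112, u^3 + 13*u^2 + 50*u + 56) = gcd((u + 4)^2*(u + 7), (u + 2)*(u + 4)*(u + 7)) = u^2 + 11*u + 28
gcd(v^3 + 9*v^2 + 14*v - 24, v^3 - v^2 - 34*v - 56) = v + 4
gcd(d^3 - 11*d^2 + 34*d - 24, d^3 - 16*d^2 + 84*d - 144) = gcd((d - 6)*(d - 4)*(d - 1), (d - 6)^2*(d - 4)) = d^2 - 10*d + 24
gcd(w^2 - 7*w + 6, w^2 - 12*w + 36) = w - 6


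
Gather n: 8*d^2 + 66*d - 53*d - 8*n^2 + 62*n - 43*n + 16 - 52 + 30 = 8*d^2 + 13*d - 8*n^2 + 19*n - 6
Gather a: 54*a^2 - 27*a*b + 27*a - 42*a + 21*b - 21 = 54*a^2 + a*(-27*b - 15) + 21*b - 21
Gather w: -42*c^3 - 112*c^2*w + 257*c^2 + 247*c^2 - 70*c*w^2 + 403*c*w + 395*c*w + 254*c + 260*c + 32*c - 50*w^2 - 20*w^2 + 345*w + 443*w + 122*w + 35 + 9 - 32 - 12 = -42*c^3 + 504*c^2 + 546*c + w^2*(-70*c - 70) + w*(-112*c^2 + 798*c + 910)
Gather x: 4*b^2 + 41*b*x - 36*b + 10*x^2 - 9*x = 4*b^2 - 36*b + 10*x^2 + x*(41*b - 9)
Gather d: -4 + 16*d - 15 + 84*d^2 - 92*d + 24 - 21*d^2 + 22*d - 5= 63*d^2 - 54*d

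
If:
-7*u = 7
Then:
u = -1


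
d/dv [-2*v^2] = -4*v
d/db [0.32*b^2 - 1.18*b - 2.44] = 0.64*b - 1.18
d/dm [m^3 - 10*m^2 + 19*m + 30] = 3*m^2 - 20*m + 19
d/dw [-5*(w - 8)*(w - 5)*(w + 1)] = -15*w^2 + 120*w - 135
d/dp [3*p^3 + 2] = 9*p^2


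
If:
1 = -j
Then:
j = -1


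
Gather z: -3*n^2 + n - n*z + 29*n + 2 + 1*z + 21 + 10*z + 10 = -3*n^2 + 30*n + z*(11 - n) + 33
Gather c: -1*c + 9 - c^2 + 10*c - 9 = -c^2 + 9*c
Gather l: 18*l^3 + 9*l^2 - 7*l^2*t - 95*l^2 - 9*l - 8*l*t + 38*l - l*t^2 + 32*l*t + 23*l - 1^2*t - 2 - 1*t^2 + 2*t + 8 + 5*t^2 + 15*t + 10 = 18*l^3 + l^2*(-7*t - 86) + l*(-t^2 + 24*t + 52) + 4*t^2 + 16*t + 16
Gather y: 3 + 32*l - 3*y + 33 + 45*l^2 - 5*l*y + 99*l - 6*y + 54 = 45*l^2 + 131*l + y*(-5*l - 9) + 90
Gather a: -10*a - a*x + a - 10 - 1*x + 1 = a*(-x - 9) - x - 9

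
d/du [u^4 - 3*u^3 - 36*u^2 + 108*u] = 4*u^3 - 9*u^2 - 72*u + 108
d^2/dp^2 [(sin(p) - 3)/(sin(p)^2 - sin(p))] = (-sin(p) + 10 + 3/sin(p) - 12/sin(p)^2 + 6/sin(p)^3)/(sin(p) - 1)^2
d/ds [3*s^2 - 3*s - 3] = 6*s - 3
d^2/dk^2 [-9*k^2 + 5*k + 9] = -18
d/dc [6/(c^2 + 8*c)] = 12*(-c - 4)/(c^2*(c + 8)^2)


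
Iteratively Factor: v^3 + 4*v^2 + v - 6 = (v + 3)*(v^2 + v - 2) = (v - 1)*(v + 3)*(v + 2)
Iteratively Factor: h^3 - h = (h + 1)*(h^2 - h) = (h - 1)*(h + 1)*(h)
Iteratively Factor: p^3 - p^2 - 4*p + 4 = (p + 2)*(p^2 - 3*p + 2) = (p - 1)*(p + 2)*(p - 2)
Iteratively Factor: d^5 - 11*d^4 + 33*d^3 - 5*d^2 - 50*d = (d)*(d^4 - 11*d^3 + 33*d^2 - 5*d - 50) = d*(d - 2)*(d^3 - 9*d^2 + 15*d + 25) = d*(d - 5)*(d - 2)*(d^2 - 4*d - 5) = d*(d - 5)*(d - 2)*(d + 1)*(d - 5)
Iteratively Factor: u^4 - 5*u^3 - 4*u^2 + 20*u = (u)*(u^3 - 5*u^2 - 4*u + 20) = u*(u - 2)*(u^2 - 3*u - 10) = u*(u - 2)*(u + 2)*(u - 5)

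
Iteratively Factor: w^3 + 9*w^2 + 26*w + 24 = (w + 4)*(w^2 + 5*w + 6) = (w + 2)*(w + 4)*(w + 3)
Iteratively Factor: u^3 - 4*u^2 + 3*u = (u)*(u^2 - 4*u + 3) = u*(u - 1)*(u - 3)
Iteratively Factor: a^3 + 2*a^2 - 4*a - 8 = (a + 2)*(a^2 - 4) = (a - 2)*(a + 2)*(a + 2)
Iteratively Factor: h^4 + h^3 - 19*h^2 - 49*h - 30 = (h + 1)*(h^3 - 19*h - 30) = (h + 1)*(h + 3)*(h^2 - 3*h - 10) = (h - 5)*(h + 1)*(h + 3)*(h + 2)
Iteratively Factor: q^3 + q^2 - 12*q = (q + 4)*(q^2 - 3*q) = (q - 3)*(q + 4)*(q)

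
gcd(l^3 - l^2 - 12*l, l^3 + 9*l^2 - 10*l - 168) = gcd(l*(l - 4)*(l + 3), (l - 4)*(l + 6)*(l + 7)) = l - 4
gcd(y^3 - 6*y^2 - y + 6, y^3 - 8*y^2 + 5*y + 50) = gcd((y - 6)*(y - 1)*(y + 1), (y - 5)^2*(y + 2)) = 1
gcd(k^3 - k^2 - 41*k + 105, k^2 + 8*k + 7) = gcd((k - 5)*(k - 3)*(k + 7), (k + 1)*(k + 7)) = k + 7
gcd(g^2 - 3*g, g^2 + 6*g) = g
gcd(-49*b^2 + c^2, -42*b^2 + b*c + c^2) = 7*b + c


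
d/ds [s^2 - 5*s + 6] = 2*s - 5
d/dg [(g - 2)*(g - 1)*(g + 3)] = 3*g^2 - 7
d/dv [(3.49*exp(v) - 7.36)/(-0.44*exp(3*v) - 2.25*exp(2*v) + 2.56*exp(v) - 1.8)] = (3.0712*exp(3*v) - 1.8627*exp(2*v) - 33.12*exp(v) + 12.5596)*exp(v)/(0.1936*exp(6*v) + 1.98*exp(5*v) + 2.8097*exp(4*v) - 9.936*exp(3*v) + 14.6536*exp(2*v) - 9.216*exp(v) + 3.24)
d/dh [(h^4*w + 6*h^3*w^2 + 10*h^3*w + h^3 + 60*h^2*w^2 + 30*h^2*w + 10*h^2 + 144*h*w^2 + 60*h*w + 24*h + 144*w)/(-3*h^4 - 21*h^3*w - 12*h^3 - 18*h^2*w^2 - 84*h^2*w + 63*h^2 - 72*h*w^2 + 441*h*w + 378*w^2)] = (-h^4*w^2 + 6*h^4*w + h^4 - 8*h^3*w^2 + 90*h^3*w + 20*h^3 + 47*h^2*w^2 + 312*h^2*w + 133*h^2 + 420*h*w^2 + 90*h*w + 192*h + 504*w^2 + 306*w - 504)/(3*(h^6 + 2*h^5*w + 8*h^5 + h^4*w^2 + 16*h^4*w - 26*h^4 + 8*h^3*w^2 - 52*h^3*w - 168*h^3 - 26*h^2*w^2 - 336*h^2*w + 441*h^2 - 168*h*w^2 + 882*h*w + 441*w^2))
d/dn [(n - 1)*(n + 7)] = 2*n + 6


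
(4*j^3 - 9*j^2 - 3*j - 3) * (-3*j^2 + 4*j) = -12*j^5 + 43*j^4 - 27*j^3 - 3*j^2 - 12*j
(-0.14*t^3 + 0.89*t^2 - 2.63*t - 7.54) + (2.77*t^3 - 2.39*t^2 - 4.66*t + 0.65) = 2.63*t^3 - 1.5*t^2 - 7.29*t - 6.89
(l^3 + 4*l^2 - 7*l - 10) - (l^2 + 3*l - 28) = l^3 + 3*l^2 - 10*l + 18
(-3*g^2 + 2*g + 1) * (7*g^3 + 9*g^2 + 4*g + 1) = -21*g^5 - 13*g^4 + 13*g^3 + 14*g^2 + 6*g + 1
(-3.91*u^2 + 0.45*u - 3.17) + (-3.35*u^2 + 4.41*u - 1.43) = -7.26*u^2 + 4.86*u - 4.6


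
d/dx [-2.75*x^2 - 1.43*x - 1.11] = -5.5*x - 1.43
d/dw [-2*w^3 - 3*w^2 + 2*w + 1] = -6*w^2 - 6*w + 2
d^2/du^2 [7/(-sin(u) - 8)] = 7*(sin(u)^2 - 8*sin(u) - 2)/(sin(u) + 8)^3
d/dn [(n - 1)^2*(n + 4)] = (n - 1)*(3*n + 7)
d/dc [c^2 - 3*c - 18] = 2*c - 3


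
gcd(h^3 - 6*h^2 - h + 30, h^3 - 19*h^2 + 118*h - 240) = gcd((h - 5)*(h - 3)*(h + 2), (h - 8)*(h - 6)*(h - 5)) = h - 5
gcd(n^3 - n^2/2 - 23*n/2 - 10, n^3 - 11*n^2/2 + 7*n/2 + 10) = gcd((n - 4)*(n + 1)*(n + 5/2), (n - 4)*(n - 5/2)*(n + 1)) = n^2 - 3*n - 4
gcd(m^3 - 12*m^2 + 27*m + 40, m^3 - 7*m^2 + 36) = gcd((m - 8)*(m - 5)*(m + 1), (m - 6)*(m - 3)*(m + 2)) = 1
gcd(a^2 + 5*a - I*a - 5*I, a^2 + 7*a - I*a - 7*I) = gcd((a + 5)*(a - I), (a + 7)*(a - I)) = a - I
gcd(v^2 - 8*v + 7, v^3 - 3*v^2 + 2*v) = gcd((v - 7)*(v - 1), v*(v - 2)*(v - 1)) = v - 1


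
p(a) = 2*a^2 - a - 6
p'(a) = 4*a - 1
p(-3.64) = 24.14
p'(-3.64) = -15.56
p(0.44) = -6.05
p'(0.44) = 0.76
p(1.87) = -0.88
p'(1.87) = 6.48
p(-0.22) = -5.68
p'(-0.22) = -1.88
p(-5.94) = 70.51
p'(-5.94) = -24.76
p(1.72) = -1.80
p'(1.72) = 5.88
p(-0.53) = -4.91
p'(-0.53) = -3.12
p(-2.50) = 9.00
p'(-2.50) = -11.00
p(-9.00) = 165.00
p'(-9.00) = -37.00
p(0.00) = -6.00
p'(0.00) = -1.00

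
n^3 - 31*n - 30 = (n - 6)*(n + 1)*(n + 5)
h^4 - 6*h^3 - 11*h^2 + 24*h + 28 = (h - 7)*(h - 2)*(h + 1)*(h + 2)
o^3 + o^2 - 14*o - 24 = (o - 4)*(o + 2)*(o + 3)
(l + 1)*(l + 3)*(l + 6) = l^3 + 10*l^2 + 27*l + 18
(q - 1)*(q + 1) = q^2 - 1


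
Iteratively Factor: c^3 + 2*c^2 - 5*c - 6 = (c + 3)*(c^2 - c - 2) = (c + 1)*(c + 3)*(c - 2)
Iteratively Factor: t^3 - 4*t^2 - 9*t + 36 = (t - 4)*(t^2 - 9) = (t - 4)*(t + 3)*(t - 3)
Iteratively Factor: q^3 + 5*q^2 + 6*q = (q + 3)*(q^2 + 2*q) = (q + 2)*(q + 3)*(q)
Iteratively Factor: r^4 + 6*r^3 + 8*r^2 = (r)*(r^3 + 6*r^2 + 8*r) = r*(r + 2)*(r^2 + 4*r) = r^2*(r + 2)*(r + 4)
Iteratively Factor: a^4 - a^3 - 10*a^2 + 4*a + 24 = (a + 2)*(a^3 - 3*a^2 - 4*a + 12) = (a - 2)*(a + 2)*(a^2 - a - 6) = (a - 2)*(a + 2)^2*(a - 3)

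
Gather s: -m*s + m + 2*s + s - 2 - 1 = m + s*(3 - m) - 3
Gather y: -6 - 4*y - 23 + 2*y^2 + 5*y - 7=2*y^2 + y - 36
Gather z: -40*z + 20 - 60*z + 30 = 50 - 100*z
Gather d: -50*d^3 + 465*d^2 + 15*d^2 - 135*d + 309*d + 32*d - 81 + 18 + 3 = -50*d^3 + 480*d^2 + 206*d - 60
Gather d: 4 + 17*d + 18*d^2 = 18*d^2 + 17*d + 4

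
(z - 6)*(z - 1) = z^2 - 7*z + 6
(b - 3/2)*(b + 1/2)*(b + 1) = b^3 - 7*b/4 - 3/4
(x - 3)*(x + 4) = x^2 + x - 12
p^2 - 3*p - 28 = (p - 7)*(p + 4)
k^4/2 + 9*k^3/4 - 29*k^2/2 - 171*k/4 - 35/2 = (k/2 + 1)*(k - 5)*(k + 1/2)*(k + 7)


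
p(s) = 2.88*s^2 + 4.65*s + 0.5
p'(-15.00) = -81.75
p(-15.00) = 578.75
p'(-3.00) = -12.63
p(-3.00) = 12.47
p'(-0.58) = 1.31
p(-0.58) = -1.23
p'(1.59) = 13.81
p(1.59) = 15.17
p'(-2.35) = -8.89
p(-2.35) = 5.48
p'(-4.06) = -18.74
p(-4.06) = 29.09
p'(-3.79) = -17.18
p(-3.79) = 24.25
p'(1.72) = 14.56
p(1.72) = 17.02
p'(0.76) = 9.03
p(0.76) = 5.70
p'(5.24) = 34.83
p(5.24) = 103.94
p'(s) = 5.76*s + 4.65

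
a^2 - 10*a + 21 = (a - 7)*(a - 3)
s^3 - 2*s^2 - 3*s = s*(s - 3)*(s + 1)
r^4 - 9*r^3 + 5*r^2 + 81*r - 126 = (r - 7)*(r - 3)*(r - 2)*(r + 3)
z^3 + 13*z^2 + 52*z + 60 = (z + 2)*(z + 5)*(z + 6)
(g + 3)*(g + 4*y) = g^2 + 4*g*y + 3*g + 12*y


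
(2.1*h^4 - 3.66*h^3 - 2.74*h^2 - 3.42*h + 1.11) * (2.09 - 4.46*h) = -9.366*h^5 + 20.7126*h^4 + 4.571*h^3 + 9.5266*h^2 - 12.0984*h + 2.3199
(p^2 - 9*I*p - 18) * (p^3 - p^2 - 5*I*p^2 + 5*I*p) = p^5 - p^4 - 14*I*p^4 - 63*p^3 + 14*I*p^3 + 63*p^2 + 90*I*p^2 - 90*I*p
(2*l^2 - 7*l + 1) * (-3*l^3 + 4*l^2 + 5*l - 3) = -6*l^5 + 29*l^4 - 21*l^3 - 37*l^2 + 26*l - 3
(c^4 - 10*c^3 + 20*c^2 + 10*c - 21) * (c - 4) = c^5 - 14*c^4 + 60*c^3 - 70*c^2 - 61*c + 84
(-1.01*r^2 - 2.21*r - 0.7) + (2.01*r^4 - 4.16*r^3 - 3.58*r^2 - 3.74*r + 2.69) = 2.01*r^4 - 4.16*r^3 - 4.59*r^2 - 5.95*r + 1.99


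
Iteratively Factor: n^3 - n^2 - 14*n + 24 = (n + 4)*(n^2 - 5*n + 6) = (n - 2)*(n + 4)*(n - 3)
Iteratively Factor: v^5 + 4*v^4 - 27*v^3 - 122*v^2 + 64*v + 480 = (v + 4)*(v^4 - 27*v^2 - 14*v + 120) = (v + 4)^2*(v^3 - 4*v^2 - 11*v + 30) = (v + 3)*(v + 4)^2*(v^2 - 7*v + 10) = (v - 5)*(v + 3)*(v + 4)^2*(v - 2)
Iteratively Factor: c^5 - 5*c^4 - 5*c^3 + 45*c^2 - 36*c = (c - 4)*(c^4 - c^3 - 9*c^2 + 9*c) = (c - 4)*(c + 3)*(c^3 - 4*c^2 + 3*c) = (c - 4)*(c - 1)*(c + 3)*(c^2 - 3*c) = c*(c - 4)*(c - 1)*(c + 3)*(c - 3)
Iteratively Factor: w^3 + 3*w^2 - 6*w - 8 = (w + 4)*(w^2 - w - 2) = (w - 2)*(w + 4)*(w + 1)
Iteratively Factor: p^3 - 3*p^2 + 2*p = (p - 1)*(p^2 - 2*p) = (p - 2)*(p - 1)*(p)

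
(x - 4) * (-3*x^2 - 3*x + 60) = -3*x^3 + 9*x^2 + 72*x - 240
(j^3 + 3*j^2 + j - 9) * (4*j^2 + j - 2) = 4*j^5 + 13*j^4 + 5*j^3 - 41*j^2 - 11*j + 18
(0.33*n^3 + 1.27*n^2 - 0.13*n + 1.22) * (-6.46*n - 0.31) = -2.1318*n^4 - 8.3065*n^3 + 0.4461*n^2 - 7.8409*n - 0.3782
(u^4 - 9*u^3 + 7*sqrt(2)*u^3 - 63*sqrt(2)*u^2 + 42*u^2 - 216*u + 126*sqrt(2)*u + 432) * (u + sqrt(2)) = u^5 - 9*u^4 + 8*sqrt(2)*u^4 - 72*sqrt(2)*u^3 + 56*u^3 - 342*u^2 + 168*sqrt(2)*u^2 - 216*sqrt(2)*u + 684*u + 432*sqrt(2)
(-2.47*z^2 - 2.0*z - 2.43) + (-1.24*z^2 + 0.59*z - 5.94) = -3.71*z^2 - 1.41*z - 8.37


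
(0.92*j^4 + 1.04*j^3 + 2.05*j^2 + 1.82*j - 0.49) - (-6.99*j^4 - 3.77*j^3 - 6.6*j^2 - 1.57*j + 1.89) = 7.91*j^4 + 4.81*j^3 + 8.65*j^2 + 3.39*j - 2.38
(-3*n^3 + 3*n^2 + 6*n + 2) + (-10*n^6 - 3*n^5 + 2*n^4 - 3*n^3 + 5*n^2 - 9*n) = -10*n^6 - 3*n^5 + 2*n^4 - 6*n^3 + 8*n^2 - 3*n + 2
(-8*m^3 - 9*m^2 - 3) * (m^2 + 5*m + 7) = -8*m^5 - 49*m^4 - 101*m^3 - 66*m^2 - 15*m - 21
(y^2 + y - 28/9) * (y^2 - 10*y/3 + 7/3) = y^4 - 7*y^3/3 - 37*y^2/9 + 343*y/27 - 196/27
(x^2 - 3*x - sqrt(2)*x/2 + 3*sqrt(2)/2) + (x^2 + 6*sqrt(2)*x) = 2*x^2 - 3*x + 11*sqrt(2)*x/2 + 3*sqrt(2)/2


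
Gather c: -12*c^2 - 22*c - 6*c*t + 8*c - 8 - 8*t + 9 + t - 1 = -12*c^2 + c*(-6*t - 14) - 7*t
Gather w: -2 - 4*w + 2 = -4*w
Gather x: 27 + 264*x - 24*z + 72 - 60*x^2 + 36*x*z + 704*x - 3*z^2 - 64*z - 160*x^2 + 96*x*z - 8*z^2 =-220*x^2 + x*(132*z + 968) - 11*z^2 - 88*z + 99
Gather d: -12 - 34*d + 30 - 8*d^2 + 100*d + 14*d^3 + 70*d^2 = 14*d^3 + 62*d^2 + 66*d + 18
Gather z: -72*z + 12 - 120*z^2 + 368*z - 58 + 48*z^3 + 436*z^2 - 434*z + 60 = 48*z^3 + 316*z^2 - 138*z + 14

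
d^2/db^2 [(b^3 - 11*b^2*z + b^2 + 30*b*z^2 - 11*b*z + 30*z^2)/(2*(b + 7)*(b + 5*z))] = 2*(55*b^3*z^2 + 48*b^3*z + 21*b^3 + 885*b^2*z^2 + 315*b^2*z - 1350*b*z^3 + 2730*b*z^2 - 2250*z^4 - 8925*z^3 + 2695*z^2)/(b^6 + 15*b^5*z + 21*b^5 + 75*b^4*z^2 + 315*b^4*z + 147*b^4 + 125*b^3*z^3 + 1575*b^3*z^2 + 2205*b^3*z + 343*b^3 + 2625*b^2*z^3 + 11025*b^2*z^2 + 5145*b^2*z + 18375*b*z^3 + 25725*b*z^2 + 42875*z^3)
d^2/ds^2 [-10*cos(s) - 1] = 10*cos(s)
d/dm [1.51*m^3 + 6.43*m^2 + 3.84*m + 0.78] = 4.53*m^2 + 12.86*m + 3.84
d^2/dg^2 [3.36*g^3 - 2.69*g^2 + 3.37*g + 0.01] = 20.16*g - 5.38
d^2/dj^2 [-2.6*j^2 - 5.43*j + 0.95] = -5.20000000000000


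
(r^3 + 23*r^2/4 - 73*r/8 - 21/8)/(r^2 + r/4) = r + 11/2 - 21/(2*r)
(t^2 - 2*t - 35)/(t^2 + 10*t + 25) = (t - 7)/(t + 5)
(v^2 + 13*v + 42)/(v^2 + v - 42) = (v + 6)/(v - 6)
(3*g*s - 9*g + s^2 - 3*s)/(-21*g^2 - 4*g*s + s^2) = (s - 3)/(-7*g + s)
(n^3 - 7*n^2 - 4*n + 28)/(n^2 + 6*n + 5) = (n^3 - 7*n^2 - 4*n + 28)/(n^2 + 6*n + 5)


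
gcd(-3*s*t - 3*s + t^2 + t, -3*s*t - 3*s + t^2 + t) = 3*s*t + 3*s - t^2 - t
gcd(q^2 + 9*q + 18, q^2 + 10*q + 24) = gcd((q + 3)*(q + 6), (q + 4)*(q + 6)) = q + 6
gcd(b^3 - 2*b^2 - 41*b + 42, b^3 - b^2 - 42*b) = b^2 - b - 42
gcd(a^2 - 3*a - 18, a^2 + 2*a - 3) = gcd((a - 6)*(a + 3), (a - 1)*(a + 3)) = a + 3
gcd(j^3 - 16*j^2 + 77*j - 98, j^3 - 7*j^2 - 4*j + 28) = j^2 - 9*j + 14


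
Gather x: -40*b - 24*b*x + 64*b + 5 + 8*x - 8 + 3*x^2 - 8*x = -24*b*x + 24*b + 3*x^2 - 3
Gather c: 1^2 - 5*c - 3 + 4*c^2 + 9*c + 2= 4*c^2 + 4*c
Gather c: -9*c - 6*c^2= -6*c^2 - 9*c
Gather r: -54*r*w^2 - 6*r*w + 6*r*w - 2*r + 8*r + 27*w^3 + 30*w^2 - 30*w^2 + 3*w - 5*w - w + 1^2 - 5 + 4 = r*(6 - 54*w^2) + 27*w^3 - 3*w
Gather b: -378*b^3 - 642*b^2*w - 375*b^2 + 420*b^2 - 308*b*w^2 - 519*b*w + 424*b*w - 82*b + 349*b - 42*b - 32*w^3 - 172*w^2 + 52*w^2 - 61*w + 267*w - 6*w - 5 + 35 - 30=-378*b^3 + b^2*(45 - 642*w) + b*(-308*w^2 - 95*w + 225) - 32*w^3 - 120*w^2 + 200*w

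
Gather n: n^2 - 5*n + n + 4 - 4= n^2 - 4*n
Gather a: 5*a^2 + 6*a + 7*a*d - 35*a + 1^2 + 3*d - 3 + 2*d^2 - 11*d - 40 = 5*a^2 + a*(7*d - 29) + 2*d^2 - 8*d - 42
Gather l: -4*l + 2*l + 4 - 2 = 2 - 2*l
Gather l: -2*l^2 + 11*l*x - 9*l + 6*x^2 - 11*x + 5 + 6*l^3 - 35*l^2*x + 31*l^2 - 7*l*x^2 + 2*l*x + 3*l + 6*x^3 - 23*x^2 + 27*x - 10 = 6*l^3 + l^2*(29 - 35*x) + l*(-7*x^2 + 13*x - 6) + 6*x^3 - 17*x^2 + 16*x - 5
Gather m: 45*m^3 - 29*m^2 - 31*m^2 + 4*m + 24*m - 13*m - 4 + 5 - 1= 45*m^3 - 60*m^2 + 15*m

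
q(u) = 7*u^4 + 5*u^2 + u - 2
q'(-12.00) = -48503.00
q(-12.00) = 145858.00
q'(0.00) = 1.00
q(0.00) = -2.00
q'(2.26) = 346.81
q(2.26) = 208.41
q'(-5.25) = -4103.19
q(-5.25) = 5448.40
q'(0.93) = 32.82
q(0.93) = 8.49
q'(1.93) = 221.59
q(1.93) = 115.68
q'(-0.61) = -11.46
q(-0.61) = 0.22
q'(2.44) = 432.15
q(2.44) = 278.33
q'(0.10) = 2.03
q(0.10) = -1.85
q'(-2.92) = -725.32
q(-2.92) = 546.61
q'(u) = 28*u^3 + 10*u + 1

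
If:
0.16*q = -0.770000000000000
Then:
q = -4.81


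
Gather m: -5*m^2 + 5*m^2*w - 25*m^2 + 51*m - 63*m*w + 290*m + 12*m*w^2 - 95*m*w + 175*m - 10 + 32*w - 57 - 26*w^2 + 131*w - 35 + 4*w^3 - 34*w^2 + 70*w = m^2*(5*w - 30) + m*(12*w^2 - 158*w + 516) + 4*w^3 - 60*w^2 + 233*w - 102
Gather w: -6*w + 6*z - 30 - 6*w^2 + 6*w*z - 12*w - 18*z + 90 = -6*w^2 + w*(6*z - 18) - 12*z + 60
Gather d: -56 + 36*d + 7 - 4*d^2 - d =-4*d^2 + 35*d - 49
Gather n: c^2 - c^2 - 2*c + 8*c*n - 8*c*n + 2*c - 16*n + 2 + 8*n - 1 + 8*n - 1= 0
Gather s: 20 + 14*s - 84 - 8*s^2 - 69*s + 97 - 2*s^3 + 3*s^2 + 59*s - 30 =-2*s^3 - 5*s^2 + 4*s + 3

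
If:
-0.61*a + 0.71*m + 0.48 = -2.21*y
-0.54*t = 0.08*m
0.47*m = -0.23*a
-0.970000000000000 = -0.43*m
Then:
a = -4.61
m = 2.26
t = -0.33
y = -2.21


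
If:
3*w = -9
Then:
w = -3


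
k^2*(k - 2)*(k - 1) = k^4 - 3*k^3 + 2*k^2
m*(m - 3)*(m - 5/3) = m^3 - 14*m^2/3 + 5*m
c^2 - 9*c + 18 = (c - 6)*(c - 3)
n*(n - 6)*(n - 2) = n^3 - 8*n^2 + 12*n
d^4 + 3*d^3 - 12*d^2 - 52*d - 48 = (d - 4)*(d + 2)^2*(d + 3)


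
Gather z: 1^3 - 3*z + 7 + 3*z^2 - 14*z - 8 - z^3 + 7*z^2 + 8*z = -z^3 + 10*z^2 - 9*z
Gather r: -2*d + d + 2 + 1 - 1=2 - d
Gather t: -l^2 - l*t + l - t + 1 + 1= -l^2 + l + t*(-l - 1) + 2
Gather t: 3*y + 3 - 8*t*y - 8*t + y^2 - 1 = t*(-8*y - 8) + y^2 + 3*y + 2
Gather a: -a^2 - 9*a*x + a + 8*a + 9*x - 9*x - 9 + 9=-a^2 + a*(9 - 9*x)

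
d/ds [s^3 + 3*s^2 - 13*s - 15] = 3*s^2 + 6*s - 13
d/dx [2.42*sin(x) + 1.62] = 2.42*cos(x)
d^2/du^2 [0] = 0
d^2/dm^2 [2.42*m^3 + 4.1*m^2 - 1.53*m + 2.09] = 14.52*m + 8.2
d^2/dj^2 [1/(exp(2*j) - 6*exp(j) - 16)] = 2*((3 - 2*exp(j))*(-exp(2*j) + 6*exp(j) + 16) - 4*(exp(j) - 3)^2*exp(j))*exp(j)/(-exp(2*j) + 6*exp(j) + 16)^3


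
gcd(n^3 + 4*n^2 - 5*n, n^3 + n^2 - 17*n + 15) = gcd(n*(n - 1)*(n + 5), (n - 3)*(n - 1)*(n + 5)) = n^2 + 4*n - 5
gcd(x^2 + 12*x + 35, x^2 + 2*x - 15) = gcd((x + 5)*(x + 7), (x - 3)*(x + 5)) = x + 5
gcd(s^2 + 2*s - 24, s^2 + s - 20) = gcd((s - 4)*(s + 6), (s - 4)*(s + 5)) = s - 4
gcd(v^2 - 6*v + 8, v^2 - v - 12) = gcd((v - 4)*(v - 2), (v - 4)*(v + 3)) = v - 4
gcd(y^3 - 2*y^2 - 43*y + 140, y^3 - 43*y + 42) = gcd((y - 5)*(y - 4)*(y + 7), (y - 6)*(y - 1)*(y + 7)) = y + 7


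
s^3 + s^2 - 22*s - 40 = (s - 5)*(s + 2)*(s + 4)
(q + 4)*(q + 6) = q^2 + 10*q + 24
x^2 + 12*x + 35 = (x + 5)*(x + 7)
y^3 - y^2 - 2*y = y*(y - 2)*(y + 1)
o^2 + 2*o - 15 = (o - 3)*(o + 5)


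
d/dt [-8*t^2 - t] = -16*t - 1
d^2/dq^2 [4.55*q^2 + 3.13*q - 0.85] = 9.10000000000000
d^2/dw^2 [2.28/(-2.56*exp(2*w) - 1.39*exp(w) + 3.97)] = (-2.28*(5.12*exp(w) + 1.39)*(10.24*exp(w) + 2.78)*exp(w) + (23.3472*exp(w) + 3.1692)*(2.56*exp(2*w) + 1.39*exp(w) - 3.97))*exp(w)/(2.56*exp(2*w) + 1.39*exp(w) - 3.97)^3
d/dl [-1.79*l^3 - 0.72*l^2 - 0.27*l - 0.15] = -5.37*l^2 - 1.44*l - 0.27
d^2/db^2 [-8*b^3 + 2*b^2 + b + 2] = 4 - 48*b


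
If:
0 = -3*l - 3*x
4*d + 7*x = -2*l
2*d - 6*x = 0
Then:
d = 0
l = 0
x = 0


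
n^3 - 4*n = n*(n - 2)*(n + 2)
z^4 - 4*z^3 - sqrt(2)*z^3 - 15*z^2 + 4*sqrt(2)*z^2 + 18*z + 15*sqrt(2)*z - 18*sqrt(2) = (z - 6)*(z - 1)*(z + 3)*(z - sqrt(2))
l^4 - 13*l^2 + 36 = (l - 3)*(l - 2)*(l + 2)*(l + 3)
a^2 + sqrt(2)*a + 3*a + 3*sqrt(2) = (a + 3)*(a + sqrt(2))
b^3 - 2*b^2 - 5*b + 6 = (b - 3)*(b - 1)*(b + 2)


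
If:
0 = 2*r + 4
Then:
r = -2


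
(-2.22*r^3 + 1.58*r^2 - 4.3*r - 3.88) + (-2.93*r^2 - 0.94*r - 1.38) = -2.22*r^3 - 1.35*r^2 - 5.24*r - 5.26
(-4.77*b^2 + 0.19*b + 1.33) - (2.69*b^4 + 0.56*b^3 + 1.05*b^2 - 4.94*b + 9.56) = -2.69*b^4 - 0.56*b^3 - 5.82*b^2 + 5.13*b - 8.23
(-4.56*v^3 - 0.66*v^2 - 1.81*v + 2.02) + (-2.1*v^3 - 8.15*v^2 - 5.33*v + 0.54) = -6.66*v^3 - 8.81*v^2 - 7.14*v + 2.56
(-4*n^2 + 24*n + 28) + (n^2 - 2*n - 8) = -3*n^2 + 22*n + 20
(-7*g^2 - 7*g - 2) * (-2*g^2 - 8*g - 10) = 14*g^4 + 70*g^3 + 130*g^2 + 86*g + 20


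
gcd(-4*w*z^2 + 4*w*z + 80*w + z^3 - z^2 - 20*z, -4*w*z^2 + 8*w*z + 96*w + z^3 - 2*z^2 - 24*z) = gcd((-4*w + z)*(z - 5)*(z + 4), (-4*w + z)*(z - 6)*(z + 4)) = -4*w*z - 16*w + z^2 + 4*z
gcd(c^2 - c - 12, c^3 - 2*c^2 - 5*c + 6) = 1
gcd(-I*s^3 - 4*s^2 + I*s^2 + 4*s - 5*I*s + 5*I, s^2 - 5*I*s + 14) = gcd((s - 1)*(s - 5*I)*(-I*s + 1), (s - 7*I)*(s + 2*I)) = 1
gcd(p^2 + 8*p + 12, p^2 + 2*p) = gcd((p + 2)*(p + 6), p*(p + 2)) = p + 2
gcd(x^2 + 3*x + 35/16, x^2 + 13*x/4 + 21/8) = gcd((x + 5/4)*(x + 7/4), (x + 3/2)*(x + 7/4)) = x + 7/4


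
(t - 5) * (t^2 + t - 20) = t^3 - 4*t^2 - 25*t + 100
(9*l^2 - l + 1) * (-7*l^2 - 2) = -63*l^4 + 7*l^3 - 25*l^2 + 2*l - 2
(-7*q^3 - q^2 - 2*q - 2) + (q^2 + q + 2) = -7*q^3 - q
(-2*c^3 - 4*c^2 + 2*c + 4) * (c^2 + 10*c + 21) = -2*c^5 - 24*c^4 - 80*c^3 - 60*c^2 + 82*c + 84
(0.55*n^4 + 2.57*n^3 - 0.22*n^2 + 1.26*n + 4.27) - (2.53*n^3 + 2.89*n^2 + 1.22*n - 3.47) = 0.55*n^4 + 0.04*n^3 - 3.11*n^2 + 0.04*n + 7.74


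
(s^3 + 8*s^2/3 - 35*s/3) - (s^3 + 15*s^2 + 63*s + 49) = -37*s^2/3 - 224*s/3 - 49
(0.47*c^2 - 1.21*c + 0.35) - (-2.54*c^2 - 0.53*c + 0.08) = 3.01*c^2 - 0.68*c + 0.27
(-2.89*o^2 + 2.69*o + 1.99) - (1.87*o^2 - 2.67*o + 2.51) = -4.76*o^2 + 5.36*o - 0.52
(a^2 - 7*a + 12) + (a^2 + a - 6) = 2*a^2 - 6*a + 6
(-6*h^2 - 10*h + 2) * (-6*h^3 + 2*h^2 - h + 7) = 36*h^5 + 48*h^4 - 26*h^3 - 28*h^2 - 72*h + 14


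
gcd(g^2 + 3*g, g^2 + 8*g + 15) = g + 3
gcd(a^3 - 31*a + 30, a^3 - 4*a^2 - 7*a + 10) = a^2 - 6*a + 5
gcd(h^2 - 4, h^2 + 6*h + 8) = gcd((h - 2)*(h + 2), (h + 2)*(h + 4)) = h + 2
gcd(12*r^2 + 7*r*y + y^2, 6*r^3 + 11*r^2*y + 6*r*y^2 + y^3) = 3*r + y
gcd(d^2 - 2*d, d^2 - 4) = d - 2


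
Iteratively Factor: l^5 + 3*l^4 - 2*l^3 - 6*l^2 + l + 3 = (l - 1)*(l^4 + 4*l^3 + 2*l^2 - 4*l - 3) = (l - 1)*(l + 1)*(l^3 + 3*l^2 - l - 3) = (l - 1)*(l + 1)^2*(l^2 + 2*l - 3) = (l - 1)*(l + 1)^2*(l + 3)*(l - 1)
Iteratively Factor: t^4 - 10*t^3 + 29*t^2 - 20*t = (t - 4)*(t^3 - 6*t^2 + 5*t) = (t - 5)*(t - 4)*(t^2 - t) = t*(t - 5)*(t - 4)*(t - 1)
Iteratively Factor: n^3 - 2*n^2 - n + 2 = (n - 2)*(n^2 - 1) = (n - 2)*(n - 1)*(n + 1)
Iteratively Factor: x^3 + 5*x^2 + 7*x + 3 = (x + 1)*(x^2 + 4*x + 3) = (x + 1)^2*(x + 3)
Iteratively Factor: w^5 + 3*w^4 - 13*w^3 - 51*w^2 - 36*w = (w + 3)*(w^4 - 13*w^2 - 12*w) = (w - 4)*(w + 3)*(w^3 + 4*w^2 + 3*w) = w*(w - 4)*(w + 3)*(w^2 + 4*w + 3) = w*(w - 4)*(w + 3)^2*(w + 1)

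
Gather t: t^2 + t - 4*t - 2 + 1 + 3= t^2 - 3*t + 2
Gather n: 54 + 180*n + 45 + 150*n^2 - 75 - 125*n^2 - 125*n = 25*n^2 + 55*n + 24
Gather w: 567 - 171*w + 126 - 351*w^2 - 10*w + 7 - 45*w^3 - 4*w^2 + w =-45*w^3 - 355*w^2 - 180*w + 700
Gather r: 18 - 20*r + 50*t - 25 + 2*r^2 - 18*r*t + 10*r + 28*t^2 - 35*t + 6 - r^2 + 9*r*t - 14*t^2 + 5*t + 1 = r^2 + r*(-9*t - 10) + 14*t^2 + 20*t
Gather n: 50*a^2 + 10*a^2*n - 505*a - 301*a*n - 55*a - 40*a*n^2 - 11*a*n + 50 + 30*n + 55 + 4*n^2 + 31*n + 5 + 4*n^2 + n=50*a^2 - 560*a + n^2*(8 - 40*a) + n*(10*a^2 - 312*a + 62) + 110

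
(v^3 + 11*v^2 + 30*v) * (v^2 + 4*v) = v^5 + 15*v^4 + 74*v^3 + 120*v^2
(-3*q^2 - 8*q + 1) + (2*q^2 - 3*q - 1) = -q^2 - 11*q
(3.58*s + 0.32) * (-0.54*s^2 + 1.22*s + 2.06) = -1.9332*s^3 + 4.1948*s^2 + 7.7652*s + 0.6592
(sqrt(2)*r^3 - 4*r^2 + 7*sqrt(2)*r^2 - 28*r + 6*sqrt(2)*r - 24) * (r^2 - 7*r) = sqrt(2)*r^5 - 4*r^4 - 43*sqrt(2)*r^3 - 42*sqrt(2)*r^2 + 172*r^2 + 168*r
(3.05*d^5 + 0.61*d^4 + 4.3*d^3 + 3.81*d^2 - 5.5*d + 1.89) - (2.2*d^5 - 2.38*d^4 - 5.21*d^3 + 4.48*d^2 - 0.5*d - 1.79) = 0.85*d^5 + 2.99*d^4 + 9.51*d^3 - 0.67*d^2 - 5.0*d + 3.68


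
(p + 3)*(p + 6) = p^2 + 9*p + 18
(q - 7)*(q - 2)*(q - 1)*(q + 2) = q^4 - 8*q^3 + 3*q^2 + 32*q - 28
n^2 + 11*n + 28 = (n + 4)*(n + 7)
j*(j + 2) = j^2 + 2*j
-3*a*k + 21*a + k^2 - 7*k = (-3*a + k)*(k - 7)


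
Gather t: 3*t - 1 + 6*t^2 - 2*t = 6*t^2 + t - 1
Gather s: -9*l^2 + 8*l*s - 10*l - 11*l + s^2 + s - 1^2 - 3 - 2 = -9*l^2 - 21*l + s^2 + s*(8*l + 1) - 6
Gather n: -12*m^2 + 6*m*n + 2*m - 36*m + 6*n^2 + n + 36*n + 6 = -12*m^2 - 34*m + 6*n^2 + n*(6*m + 37) + 6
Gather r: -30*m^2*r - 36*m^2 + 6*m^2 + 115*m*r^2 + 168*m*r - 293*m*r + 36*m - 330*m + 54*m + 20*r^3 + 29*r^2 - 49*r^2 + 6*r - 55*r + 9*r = -30*m^2 - 240*m + 20*r^3 + r^2*(115*m - 20) + r*(-30*m^2 - 125*m - 40)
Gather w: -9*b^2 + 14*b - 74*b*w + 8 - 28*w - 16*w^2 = -9*b^2 + 14*b - 16*w^2 + w*(-74*b - 28) + 8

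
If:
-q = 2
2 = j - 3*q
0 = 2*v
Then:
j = -4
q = -2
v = 0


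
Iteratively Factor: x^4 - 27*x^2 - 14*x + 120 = (x + 4)*(x^3 - 4*x^2 - 11*x + 30) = (x - 5)*(x + 4)*(x^2 + x - 6) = (x - 5)*(x + 3)*(x + 4)*(x - 2)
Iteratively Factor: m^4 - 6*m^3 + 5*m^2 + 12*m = (m - 4)*(m^3 - 2*m^2 - 3*m) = (m - 4)*(m + 1)*(m^2 - 3*m) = m*(m - 4)*(m + 1)*(m - 3)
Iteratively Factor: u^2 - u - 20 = (u + 4)*(u - 5)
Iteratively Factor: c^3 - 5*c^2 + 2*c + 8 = (c - 4)*(c^2 - c - 2) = (c - 4)*(c - 2)*(c + 1)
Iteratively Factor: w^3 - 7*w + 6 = (w - 1)*(w^2 + w - 6) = (w - 1)*(w + 3)*(w - 2)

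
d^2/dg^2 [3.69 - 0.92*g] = 0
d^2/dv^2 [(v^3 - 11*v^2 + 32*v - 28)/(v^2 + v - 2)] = 4*(23*v^3 - 78*v^2 + 60*v - 32)/(v^6 + 3*v^5 - 3*v^4 - 11*v^3 + 6*v^2 + 12*v - 8)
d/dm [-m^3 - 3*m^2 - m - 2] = -3*m^2 - 6*m - 1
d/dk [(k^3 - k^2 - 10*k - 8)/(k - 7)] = 2*(k^3 - 11*k^2 + 7*k + 39)/(k^2 - 14*k + 49)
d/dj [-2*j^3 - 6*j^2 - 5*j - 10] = -6*j^2 - 12*j - 5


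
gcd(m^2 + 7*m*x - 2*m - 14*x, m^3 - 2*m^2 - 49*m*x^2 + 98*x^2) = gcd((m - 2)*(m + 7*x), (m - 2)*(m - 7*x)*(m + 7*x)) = m^2 + 7*m*x - 2*m - 14*x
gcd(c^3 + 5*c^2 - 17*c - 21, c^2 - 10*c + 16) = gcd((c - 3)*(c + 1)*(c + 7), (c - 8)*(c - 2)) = 1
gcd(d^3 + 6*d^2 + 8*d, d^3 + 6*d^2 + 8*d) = d^3 + 6*d^2 + 8*d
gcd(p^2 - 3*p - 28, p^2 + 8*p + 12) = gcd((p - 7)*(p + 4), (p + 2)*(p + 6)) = 1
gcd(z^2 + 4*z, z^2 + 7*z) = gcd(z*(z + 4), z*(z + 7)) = z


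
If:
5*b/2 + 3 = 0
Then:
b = -6/5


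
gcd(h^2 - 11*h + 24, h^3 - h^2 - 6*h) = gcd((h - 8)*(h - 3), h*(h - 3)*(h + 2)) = h - 3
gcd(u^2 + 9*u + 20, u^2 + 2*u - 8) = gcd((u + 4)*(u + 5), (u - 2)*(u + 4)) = u + 4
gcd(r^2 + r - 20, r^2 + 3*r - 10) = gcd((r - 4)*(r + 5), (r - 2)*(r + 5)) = r + 5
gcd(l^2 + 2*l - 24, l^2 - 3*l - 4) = l - 4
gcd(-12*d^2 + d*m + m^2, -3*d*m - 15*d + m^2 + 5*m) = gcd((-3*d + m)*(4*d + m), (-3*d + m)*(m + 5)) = 3*d - m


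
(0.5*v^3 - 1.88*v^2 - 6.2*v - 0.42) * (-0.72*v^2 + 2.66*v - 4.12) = -0.36*v^5 + 2.6836*v^4 - 2.5968*v^3 - 8.444*v^2 + 24.4268*v + 1.7304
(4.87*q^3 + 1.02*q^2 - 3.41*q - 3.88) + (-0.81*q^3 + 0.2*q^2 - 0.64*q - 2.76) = 4.06*q^3 + 1.22*q^2 - 4.05*q - 6.64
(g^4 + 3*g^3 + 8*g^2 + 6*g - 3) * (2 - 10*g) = -10*g^5 - 28*g^4 - 74*g^3 - 44*g^2 + 42*g - 6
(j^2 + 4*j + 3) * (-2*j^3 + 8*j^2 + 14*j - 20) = -2*j^5 + 40*j^3 + 60*j^2 - 38*j - 60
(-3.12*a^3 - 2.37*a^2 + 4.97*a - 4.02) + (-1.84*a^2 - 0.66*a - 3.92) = -3.12*a^3 - 4.21*a^2 + 4.31*a - 7.94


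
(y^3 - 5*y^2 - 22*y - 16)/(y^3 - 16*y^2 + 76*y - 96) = (y^2 + 3*y + 2)/(y^2 - 8*y + 12)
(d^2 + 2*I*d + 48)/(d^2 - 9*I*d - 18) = (d + 8*I)/(d - 3*I)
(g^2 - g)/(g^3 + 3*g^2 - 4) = g/(g^2 + 4*g + 4)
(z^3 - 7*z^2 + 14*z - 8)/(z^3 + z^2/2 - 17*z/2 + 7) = 2*(z - 4)/(2*z + 7)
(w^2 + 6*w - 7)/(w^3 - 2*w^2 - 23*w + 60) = (w^2 + 6*w - 7)/(w^3 - 2*w^2 - 23*w + 60)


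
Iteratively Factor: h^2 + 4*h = (h)*(h + 4)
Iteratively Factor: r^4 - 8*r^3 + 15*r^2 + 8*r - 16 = (r - 1)*(r^3 - 7*r^2 + 8*r + 16) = (r - 1)*(r + 1)*(r^2 - 8*r + 16) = (r - 4)*(r - 1)*(r + 1)*(r - 4)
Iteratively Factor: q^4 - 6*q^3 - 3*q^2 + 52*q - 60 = (q - 2)*(q^3 - 4*q^2 - 11*q + 30) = (q - 2)*(q + 3)*(q^2 - 7*q + 10) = (q - 5)*(q - 2)*(q + 3)*(q - 2)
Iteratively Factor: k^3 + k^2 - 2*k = (k + 2)*(k^2 - k) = (k - 1)*(k + 2)*(k)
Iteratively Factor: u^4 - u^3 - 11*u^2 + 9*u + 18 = (u - 2)*(u^3 + u^2 - 9*u - 9) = (u - 3)*(u - 2)*(u^2 + 4*u + 3) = (u - 3)*(u - 2)*(u + 1)*(u + 3)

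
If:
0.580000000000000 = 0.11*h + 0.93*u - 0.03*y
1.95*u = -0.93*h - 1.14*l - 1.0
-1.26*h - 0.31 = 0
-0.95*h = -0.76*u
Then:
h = -0.25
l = -0.15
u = -0.31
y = -29.77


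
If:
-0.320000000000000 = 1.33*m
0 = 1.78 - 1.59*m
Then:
No Solution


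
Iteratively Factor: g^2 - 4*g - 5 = (g + 1)*(g - 5)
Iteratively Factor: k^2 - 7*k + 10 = (k - 5)*(k - 2)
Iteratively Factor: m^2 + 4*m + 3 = (m + 3)*(m + 1)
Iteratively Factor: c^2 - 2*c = (c)*(c - 2)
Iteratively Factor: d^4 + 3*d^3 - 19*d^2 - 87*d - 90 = (d + 3)*(d^3 - 19*d - 30) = (d + 3)^2*(d^2 - 3*d - 10) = (d + 2)*(d + 3)^2*(d - 5)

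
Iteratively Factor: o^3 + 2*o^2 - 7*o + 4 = (o - 1)*(o^2 + 3*o - 4) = (o - 1)^2*(o + 4)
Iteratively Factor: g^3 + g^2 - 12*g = (g - 3)*(g^2 + 4*g) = (g - 3)*(g + 4)*(g)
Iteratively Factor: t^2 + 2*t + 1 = (t + 1)*(t + 1)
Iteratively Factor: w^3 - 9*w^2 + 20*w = (w)*(w^2 - 9*w + 20) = w*(w - 4)*(w - 5)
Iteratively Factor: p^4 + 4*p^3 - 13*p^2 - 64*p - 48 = (p + 1)*(p^3 + 3*p^2 - 16*p - 48) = (p + 1)*(p + 3)*(p^2 - 16) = (p - 4)*(p + 1)*(p + 3)*(p + 4)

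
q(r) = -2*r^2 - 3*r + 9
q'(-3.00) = 9.00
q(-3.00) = 0.00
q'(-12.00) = 45.00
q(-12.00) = -243.00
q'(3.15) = -15.60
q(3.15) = -20.30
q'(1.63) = -9.52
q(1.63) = -1.20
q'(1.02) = -7.08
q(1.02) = 3.86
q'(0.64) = -5.56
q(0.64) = 6.26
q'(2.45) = -12.80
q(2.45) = -10.36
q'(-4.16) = 13.64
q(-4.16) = -13.13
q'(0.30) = -4.20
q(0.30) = 7.92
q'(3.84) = -18.36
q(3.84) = -32.01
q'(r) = -4*r - 3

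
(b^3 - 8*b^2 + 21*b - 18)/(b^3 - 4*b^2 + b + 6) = (b - 3)/(b + 1)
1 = 1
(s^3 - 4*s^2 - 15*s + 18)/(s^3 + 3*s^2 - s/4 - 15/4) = 4*(s^2 - 3*s - 18)/(4*s^2 + 16*s + 15)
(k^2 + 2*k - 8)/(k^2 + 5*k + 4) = (k - 2)/(k + 1)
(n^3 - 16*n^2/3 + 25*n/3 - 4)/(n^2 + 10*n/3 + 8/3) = (3*n^3 - 16*n^2 + 25*n - 12)/(3*n^2 + 10*n + 8)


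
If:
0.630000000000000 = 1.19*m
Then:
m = 0.53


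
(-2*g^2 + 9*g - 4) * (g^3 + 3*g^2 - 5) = -2*g^5 + 3*g^4 + 23*g^3 - 2*g^2 - 45*g + 20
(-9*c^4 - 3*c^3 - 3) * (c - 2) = -9*c^5 + 15*c^4 + 6*c^3 - 3*c + 6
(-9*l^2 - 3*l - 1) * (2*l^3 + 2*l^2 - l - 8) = -18*l^5 - 24*l^4 + l^3 + 73*l^2 + 25*l + 8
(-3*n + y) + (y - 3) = -3*n + 2*y - 3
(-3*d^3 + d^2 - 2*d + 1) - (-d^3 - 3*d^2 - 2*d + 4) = -2*d^3 + 4*d^2 - 3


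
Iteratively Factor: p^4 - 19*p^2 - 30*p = (p + 3)*(p^3 - 3*p^2 - 10*p) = (p + 2)*(p + 3)*(p^2 - 5*p) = p*(p + 2)*(p + 3)*(p - 5)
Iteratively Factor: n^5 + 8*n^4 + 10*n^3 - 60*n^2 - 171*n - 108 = (n - 3)*(n^4 + 11*n^3 + 43*n^2 + 69*n + 36) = (n - 3)*(n + 1)*(n^3 + 10*n^2 + 33*n + 36) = (n - 3)*(n + 1)*(n + 3)*(n^2 + 7*n + 12) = (n - 3)*(n + 1)*(n + 3)^2*(n + 4)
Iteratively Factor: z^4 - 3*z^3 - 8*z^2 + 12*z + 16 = (z + 1)*(z^3 - 4*z^2 - 4*z + 16) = (z - 2)*(z + 1)*(z^2 - 2*z - 8) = (z - 2)*(z + 1)*(z + 2)*(z - 4)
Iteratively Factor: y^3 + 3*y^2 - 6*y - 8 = (y - 2)*(y^2 + 5*y + 4) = (y - 2)*(y + 1)*(y + 4)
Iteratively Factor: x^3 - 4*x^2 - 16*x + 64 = (x - 4)*(x^2 - 16) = (x - 4)*(x + 4)*(x - 4)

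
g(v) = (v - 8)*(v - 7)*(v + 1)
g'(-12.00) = 809.00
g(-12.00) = -4180.00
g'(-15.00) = 1136.00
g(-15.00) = -7084.00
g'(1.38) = 8.07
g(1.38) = 88.55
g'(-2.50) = 129.75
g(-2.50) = -149.62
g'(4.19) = -23.65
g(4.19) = 55.56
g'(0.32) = 32.35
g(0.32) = 67.72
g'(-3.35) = 168.47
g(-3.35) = -276.06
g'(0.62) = 24.79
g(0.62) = 76.28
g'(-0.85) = 66.97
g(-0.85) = 10.42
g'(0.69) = 23.11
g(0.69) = 77.95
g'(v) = (v - 8)*(v - 7) + (v - 8)*(v + 1) + (v - 7)*(v + 1)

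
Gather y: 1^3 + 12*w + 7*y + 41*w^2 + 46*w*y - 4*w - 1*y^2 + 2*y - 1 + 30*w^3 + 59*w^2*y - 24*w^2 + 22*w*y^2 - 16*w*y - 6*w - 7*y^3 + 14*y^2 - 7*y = 30*w^3 + 17*w^2 + 2*w - 7*y^3 + y^2*(22*w + 13) + y*(59*w^2 + 30*w + 2)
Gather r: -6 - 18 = -24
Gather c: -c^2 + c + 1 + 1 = -c^2 + c + 2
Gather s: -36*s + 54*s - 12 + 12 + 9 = 18*s + 9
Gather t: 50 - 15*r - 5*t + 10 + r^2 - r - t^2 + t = r^2 - 16*r - t^2 - 4*t + 60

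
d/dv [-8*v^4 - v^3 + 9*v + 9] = -32*v^3 - 3*v^2 + 9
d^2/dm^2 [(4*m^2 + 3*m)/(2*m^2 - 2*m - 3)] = 4*(14*m^3 + 36*m^2 + 27*m + 9)/(8*m^6 - 24*m^5 - 12*m^4 + 64*m^3 + 18*m^2 - 54*m - 27)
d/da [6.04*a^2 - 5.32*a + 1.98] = 12.08*a - 5.32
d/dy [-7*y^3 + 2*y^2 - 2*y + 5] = -21*y^2 + 4*y - 2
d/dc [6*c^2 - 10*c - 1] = 12*c - 10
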